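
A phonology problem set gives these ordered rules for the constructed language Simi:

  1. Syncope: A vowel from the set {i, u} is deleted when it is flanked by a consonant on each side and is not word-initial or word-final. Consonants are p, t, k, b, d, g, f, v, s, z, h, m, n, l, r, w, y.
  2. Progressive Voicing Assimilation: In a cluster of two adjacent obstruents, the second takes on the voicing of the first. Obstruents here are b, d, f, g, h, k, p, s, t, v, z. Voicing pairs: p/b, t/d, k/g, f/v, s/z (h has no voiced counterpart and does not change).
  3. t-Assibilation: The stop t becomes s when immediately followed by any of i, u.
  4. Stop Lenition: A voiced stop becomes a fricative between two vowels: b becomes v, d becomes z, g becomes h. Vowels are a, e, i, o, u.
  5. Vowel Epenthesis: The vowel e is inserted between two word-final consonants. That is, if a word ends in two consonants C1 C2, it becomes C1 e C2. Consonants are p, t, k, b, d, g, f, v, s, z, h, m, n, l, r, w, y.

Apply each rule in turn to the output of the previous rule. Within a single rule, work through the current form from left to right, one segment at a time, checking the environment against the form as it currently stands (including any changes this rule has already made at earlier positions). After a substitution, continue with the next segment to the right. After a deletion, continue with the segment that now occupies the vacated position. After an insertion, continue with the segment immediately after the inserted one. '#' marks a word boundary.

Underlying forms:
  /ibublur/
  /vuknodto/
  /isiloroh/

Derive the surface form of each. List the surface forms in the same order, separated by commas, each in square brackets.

[ibbler], [vgnoddo], [isloroh]

/ibublur/:
  1 Syncope: [ibublur] → [ibblr]
  2 Progressive Voicing Assimilation: no change — [ibblr]
  3 t-Assibilation: no change — [ibblr]
  4 Stop Lenition: no change — [ibblr]
  5 Vowel Epenthesis: [ibblr] → [ibbler]
/vuknodto/:
  1 Syncope: [vuknodto] → [vknodto]
  2 Progressive Voicing Assimilation: [vknodto] → [vgnoddo]
  3 t-Assibilation: no change — [vgnoddo]
  4 Stop Lenition: no change — [vgnoddo]
  5 Vowel Epenthesis: no change — [vgnoddo]
/isiloroh/:
  1 Syncope: [isiloroh] → [isloroh]
  2 Progressive Voicing Assimilation: no change — [isloroh]
  3 t-Assibilation: no change — [isloroh]
  4 Stop Lenition: no change — [isloroh]
  5 Vowel Epenthesis: no change — [isloroh]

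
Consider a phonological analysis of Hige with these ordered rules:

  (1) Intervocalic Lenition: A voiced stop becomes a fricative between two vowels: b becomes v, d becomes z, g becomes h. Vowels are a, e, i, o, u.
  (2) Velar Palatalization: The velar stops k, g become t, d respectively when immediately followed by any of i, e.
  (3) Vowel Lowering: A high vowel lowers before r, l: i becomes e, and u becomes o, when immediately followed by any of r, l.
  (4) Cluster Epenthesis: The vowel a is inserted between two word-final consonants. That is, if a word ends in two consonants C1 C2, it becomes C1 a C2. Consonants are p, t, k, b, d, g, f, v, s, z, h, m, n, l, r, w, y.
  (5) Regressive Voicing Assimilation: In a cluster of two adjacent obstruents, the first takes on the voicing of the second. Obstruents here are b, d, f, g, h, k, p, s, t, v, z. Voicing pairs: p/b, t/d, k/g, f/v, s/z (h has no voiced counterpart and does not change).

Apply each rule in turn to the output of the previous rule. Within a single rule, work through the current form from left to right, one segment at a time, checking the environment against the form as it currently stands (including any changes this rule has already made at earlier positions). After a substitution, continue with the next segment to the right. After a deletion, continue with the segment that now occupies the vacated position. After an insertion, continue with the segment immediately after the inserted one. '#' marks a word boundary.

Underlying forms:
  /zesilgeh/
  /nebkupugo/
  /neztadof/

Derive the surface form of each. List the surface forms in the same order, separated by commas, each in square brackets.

[zeseldeh], [nepkupuho], [nestazof]

/zesilgeh/:
  (1) Intervocalic Lenition: no change — [zesilgeh]
  (2) Velar Palatalization: [zesilgeh] → [zesildeh]
  (3) Vowel Lowering: [zesildeh] → [zeseldeh]
  (4) Cluster Epenthesis: no change — [zeseldeh]
  (5) Regressive Voicing Assimilation: no change — [zeseldeh]
/nebkupugo/:
  (1) Intervocalic Lenition: [nebkupugo] → [nebkupuho]
  (2) Velar Palatalization: no change — [nebkupuho]
  (3) Vowel Lowering: no change — [nebkupuho]
  (4) Cluster Epenthesis: no change — [nebkupuho]
  (5) Regressive Voicing Assimilation: [nebkupuho] → [nepkupuho]
/neztadof/:
  (1) Intervocalic Lenition: [neztadof] → [neztazof]
  (2) Velar Palatalization: no change — [neztazof]
  (3) Vowel Lowering: no change — [neztazof]
  (4) Cluster Epenthesis: no change — [neztazof]
  (5) Regressive Voicing Assimilation: [neztazof] → [nestazof]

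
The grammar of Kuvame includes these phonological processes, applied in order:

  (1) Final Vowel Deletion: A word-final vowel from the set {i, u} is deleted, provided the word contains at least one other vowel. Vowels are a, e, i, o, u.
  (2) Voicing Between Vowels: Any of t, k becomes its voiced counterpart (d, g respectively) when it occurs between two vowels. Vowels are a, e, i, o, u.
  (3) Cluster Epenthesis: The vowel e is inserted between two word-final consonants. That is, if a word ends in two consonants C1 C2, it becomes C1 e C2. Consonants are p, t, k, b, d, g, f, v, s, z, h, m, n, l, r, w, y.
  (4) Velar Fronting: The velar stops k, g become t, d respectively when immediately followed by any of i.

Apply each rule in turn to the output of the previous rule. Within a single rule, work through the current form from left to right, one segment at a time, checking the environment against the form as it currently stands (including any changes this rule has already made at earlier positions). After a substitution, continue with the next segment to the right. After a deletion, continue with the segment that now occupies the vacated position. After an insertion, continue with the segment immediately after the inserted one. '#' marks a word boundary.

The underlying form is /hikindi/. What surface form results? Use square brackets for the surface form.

(1) Final Vowel Deletion: [hikindi] → [hikind]
(2) Voicing Between Vowels: [hikind] → [higind]
(3) Cluster Epenthesis: [higind] → [higined]
(4) Velar Fronting: [higined] → [hidined]

[hidined]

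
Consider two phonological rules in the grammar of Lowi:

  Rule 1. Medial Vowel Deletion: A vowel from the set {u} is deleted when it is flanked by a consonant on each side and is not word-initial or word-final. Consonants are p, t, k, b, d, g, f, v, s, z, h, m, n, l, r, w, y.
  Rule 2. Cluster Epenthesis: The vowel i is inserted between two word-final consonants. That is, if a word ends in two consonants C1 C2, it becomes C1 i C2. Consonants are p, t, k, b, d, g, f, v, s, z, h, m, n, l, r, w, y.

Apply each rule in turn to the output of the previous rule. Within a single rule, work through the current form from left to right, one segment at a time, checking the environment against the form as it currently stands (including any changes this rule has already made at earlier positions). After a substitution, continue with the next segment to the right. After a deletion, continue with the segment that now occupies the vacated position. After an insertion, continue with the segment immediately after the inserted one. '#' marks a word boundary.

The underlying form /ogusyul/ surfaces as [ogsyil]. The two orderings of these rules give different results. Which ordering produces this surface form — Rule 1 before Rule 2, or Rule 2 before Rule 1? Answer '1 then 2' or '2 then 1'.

1 then 2

Order 1 then 2:
  1 Medial Vowel Deletion: [ogusyul] → [ogsyl]
  2 Cluster Epenthesis: [ogsyl] → [ogsyil]
  result: [ogsyil]
Order 2 then 1:
  2 Cluster Epenthesis: no change — [ogusyul]
  1 Medial Vowel Deletion: [ogusyul] → [ogsyl]
  result: [ogsyl]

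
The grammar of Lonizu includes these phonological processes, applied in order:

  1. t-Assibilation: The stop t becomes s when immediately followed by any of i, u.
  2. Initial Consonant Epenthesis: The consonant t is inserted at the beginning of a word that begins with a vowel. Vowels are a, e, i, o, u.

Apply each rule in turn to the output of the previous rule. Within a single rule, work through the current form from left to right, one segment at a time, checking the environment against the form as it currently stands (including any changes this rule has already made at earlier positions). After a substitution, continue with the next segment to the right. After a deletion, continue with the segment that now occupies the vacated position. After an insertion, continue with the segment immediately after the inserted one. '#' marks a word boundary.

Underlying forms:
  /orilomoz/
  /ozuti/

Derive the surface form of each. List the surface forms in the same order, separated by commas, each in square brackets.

[torilomoz], [tozusi]

/orilomoz/:
  1 t-Assibilation: no change — [orilomoz]
  2 Initial Consonant Epenthesis: [orilomoz] → [torilomoz]
/ozuti/:
  1 t-Assibilation: [ozuti] → [ozusi]
  2 Initial Consonant Epenthesis: [ozusi] → [tozusi]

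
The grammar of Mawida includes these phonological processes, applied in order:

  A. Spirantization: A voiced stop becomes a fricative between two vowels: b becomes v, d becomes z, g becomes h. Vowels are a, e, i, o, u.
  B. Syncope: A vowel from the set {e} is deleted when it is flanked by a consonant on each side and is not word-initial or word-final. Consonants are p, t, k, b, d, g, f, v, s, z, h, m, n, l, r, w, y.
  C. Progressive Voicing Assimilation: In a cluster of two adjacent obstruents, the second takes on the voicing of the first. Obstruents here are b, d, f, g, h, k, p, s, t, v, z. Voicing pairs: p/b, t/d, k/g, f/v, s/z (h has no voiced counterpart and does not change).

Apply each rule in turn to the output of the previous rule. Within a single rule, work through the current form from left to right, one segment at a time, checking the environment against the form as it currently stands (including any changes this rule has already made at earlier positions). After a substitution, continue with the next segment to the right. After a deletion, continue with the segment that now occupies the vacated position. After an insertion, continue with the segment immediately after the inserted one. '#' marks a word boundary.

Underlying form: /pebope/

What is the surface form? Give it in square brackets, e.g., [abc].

A Spirantization: [pebope] → [pevope]
B Syncope: [pevope] → [pvope]
C Progressive Voicing Assimilation: [pvope] → [pfope]

[pfope]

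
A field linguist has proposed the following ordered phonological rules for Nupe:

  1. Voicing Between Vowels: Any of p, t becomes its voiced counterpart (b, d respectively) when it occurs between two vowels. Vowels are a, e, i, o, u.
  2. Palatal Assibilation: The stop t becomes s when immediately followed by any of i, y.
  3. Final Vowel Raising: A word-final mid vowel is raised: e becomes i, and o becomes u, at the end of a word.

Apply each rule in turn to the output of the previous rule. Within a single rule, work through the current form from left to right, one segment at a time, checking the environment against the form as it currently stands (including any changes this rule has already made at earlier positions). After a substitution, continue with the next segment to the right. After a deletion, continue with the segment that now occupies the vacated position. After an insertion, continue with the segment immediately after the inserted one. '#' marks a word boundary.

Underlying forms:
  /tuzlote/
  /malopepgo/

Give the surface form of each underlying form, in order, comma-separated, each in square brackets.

/tuzlote/:
  1 Voicing Between Vowels: [tuzlote] → [tuzlode]
  2 Palatal Assibilation: no change — [tuzlode]
  3 Final Vowel Raising: [tuzlode] → [tuzlodi]
/malopepgo/:
  1 Voicing Between Vowels: [malopepgo] → [malobepgo]
  2 Palatal Assibilation: no change — [malobepgo]
  3 Final Vowel Raising: [malobepgo] → [malobepgu]

[tuzlodi], [malobepgu]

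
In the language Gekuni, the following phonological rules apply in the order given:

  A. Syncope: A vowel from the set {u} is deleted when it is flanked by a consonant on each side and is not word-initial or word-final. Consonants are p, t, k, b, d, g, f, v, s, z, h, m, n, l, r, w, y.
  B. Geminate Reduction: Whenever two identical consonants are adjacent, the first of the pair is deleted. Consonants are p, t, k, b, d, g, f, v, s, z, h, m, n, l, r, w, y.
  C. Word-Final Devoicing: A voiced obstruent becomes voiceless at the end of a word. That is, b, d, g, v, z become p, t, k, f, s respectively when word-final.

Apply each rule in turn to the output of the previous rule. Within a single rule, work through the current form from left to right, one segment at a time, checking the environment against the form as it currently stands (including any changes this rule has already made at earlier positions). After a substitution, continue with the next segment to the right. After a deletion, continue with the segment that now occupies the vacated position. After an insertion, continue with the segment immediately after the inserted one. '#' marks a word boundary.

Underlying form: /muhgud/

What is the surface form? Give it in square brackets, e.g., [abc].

[mhgt]

A Syncope: [muhgud] → [mhgd]
B Geminate Reduction: no change — [mhgd]
C Word-Final Devoicing: [mhgd] → [mhgt]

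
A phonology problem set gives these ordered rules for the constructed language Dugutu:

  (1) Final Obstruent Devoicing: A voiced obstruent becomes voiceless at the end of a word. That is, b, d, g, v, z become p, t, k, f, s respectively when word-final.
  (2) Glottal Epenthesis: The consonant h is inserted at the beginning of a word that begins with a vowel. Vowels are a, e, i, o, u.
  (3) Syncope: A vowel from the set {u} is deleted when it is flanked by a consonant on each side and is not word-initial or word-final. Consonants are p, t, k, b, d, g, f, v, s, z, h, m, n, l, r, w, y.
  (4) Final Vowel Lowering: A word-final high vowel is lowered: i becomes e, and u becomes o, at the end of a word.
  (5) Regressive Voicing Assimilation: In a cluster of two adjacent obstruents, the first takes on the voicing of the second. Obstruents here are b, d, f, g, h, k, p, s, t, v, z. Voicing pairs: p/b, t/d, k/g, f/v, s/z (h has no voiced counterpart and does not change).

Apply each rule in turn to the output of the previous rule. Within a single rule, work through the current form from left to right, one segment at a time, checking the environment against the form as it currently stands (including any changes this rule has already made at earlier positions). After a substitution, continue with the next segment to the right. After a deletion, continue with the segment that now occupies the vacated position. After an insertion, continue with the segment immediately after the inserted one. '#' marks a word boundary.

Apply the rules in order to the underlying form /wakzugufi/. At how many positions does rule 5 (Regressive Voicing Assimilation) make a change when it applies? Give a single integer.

(1) Final Obstruent Devoicing: no change — [wakzugufi]
(2) Glottal Epenthesis: no change — [wakzugufi]
(3) Syncope: [wakzugufi] → [wakzgfi]
(4) Final Vowel Lowering: [wakzgfi] → [wakzgfe]
(5) Regressive Voicing Assimilation: [wakzgfe] → [wagzkfe]
Rule 5 changed 2 position(s).

2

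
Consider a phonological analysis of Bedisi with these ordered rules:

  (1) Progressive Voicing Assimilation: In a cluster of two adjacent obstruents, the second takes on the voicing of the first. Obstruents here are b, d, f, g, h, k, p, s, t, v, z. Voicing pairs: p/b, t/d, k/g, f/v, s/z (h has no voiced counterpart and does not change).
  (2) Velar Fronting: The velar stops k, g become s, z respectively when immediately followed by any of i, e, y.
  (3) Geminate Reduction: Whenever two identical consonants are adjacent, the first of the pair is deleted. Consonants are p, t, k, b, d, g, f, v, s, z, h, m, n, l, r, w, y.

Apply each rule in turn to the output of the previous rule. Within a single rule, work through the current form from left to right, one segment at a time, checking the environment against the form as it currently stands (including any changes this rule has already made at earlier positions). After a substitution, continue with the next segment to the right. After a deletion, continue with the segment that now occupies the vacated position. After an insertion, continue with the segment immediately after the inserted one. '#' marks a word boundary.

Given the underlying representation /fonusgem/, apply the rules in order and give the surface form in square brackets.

[fonusem]

(1) Progressive Voicing Assimilation: [fonusgem] → [fonuskem]
(2) Velar Fronting: [fonuskem] → [fonussem]
(3) Geminate Reduction: [fonussem] → [fonusem]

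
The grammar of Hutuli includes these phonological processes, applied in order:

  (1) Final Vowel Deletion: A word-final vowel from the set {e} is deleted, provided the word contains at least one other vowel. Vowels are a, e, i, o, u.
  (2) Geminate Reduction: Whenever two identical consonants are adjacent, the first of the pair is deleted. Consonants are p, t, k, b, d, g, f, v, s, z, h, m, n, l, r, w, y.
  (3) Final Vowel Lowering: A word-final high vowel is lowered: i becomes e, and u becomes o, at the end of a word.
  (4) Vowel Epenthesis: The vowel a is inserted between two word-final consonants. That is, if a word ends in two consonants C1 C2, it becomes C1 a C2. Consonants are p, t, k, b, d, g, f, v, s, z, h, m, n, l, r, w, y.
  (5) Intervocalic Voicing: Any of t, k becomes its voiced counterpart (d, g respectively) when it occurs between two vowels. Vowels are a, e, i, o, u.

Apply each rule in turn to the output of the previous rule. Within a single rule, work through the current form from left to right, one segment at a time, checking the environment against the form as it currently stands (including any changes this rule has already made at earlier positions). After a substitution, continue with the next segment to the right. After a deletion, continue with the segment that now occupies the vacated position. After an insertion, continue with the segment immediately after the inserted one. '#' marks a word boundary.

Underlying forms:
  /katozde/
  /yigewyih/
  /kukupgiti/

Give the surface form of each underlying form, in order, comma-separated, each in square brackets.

[kadozad], [yigewyih], [kugupgide]

/katozde/:
  (1) Final Vowel Deletion: [katozde] → [katozd]
  (2) Geminate Reduction: no change — [katozd]
  (3) Final Vowel Lowering: no change — [katozd]
  (4) Vowel Epenthesis: [katozd] → [katozad]
  (5) Intervocalic Voicing: [katozad] → [kadozad]
/yigewyih/:
  (1) Final Vowel Deletion: no change — [yigewyih]
  (2) Geminate Reduction: no change — [yigewyih]
  (3) Final Vowel Lowering: no change — [yigewyih]
  (4) Vowel Epenthesis: no change — [yigewyih]
  (5) Intervocalic Voicing: no change — [yigewyih]
/kukupgiti/:
  (1) Final Vowel Deletion: no change — [kukupgiti]
  (2) Geminate Reduction: no change — [kukupgiti]
  (3) Final Vowel Lowering: [kukupgiti] → [kukupgite]
  (4) Vowel Epenthesis: no change — [kukupgite]
  (5) Intervocalic Voicing: [kukupgite] → [kugupgide]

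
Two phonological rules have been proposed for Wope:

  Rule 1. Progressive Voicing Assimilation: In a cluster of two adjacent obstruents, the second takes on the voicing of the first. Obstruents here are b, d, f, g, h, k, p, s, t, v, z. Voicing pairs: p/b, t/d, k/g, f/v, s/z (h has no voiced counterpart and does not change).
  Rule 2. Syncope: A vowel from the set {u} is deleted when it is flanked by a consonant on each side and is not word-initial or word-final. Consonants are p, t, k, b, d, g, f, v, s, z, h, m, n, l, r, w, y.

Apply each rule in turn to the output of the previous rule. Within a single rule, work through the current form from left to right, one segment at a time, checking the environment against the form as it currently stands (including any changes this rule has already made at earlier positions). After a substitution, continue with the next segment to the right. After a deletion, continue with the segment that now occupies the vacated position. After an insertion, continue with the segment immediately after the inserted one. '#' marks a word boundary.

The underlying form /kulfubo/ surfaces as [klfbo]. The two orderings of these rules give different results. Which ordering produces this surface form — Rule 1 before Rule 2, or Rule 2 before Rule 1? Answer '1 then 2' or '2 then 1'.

1 then 2

Order 1 then 2:
  1 Progressive Voicing Assimilation: no change — [kulfubo]
  2 Syncope: [kulfubo] → [klfbo]
  result: [klfbo]
Order 2 then 1:
  2 Syncope: [kulfubo] → [klfbo]
  1 Progressive Voicing Assimilation: [klfbo] → [klfpo]
  result: [klfpo]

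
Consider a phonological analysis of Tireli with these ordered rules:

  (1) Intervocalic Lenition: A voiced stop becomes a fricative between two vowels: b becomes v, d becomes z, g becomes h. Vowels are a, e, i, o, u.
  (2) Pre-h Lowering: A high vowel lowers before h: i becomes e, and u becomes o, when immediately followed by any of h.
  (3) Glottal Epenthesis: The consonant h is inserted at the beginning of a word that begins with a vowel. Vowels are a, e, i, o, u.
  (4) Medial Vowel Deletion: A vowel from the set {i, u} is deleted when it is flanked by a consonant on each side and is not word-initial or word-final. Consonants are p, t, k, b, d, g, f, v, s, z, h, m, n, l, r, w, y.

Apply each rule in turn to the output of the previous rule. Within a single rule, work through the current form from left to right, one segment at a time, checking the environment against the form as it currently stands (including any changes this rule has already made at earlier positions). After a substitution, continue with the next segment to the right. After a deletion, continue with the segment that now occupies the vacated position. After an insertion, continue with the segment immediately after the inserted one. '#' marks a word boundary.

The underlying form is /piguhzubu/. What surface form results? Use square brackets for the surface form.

(1) Intervocalic Lenition: [piguhzubu] → [pihuhzuvu]
(2) Pre-h Lowering: [pihuhzuvu] → [pehohzuvu]
(3) Glottal Epenthesis: no change — [pehohzuvu]
(4) Medial Vowel Deletion: [pehohzuvu] → [pehohzvu]

[pehohzvu]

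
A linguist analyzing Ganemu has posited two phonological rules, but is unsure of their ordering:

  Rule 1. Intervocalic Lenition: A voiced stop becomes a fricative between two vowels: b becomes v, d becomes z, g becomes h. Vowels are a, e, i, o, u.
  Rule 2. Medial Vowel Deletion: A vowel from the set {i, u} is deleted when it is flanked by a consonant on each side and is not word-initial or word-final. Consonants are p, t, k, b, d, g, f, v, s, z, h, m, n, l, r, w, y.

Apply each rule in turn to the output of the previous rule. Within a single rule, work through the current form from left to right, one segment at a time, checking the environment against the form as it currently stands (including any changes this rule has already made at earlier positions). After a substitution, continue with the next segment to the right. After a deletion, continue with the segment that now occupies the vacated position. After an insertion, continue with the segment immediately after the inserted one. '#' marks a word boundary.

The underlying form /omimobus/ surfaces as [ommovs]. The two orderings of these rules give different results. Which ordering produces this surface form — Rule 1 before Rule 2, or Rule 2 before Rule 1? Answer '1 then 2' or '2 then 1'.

1 then 2

Order 1 then 2:
  1 Intervocalic Lenition: [omimobus] → [omimovus]
  2 Medial Vowel Deletion: [omimovus] → [ommovs]
  result: [ommovs]
Order 2 then 1:
  2 Medial Vowel Deletion: [omimobus] → [ommobs]
  1 Intervocalic Lenition: no change — [ommobs]
  result: [ommobs]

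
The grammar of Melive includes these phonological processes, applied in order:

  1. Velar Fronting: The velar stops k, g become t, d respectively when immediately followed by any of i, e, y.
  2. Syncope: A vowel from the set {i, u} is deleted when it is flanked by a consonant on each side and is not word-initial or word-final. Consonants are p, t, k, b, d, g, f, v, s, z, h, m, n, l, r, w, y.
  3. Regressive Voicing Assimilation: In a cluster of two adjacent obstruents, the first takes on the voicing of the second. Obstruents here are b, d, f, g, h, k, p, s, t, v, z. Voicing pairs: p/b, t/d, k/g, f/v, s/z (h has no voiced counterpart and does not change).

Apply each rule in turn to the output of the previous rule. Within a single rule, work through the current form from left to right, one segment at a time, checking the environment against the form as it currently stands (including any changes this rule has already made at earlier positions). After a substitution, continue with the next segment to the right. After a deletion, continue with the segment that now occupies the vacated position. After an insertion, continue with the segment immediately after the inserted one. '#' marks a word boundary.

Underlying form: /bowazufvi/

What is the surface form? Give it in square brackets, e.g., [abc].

[bowasvvi]

1 Velar Fronting: no change — [bowazufvi]
2 Syncope: [bowazufvi] → [bowazfvi]
3 Regressive Voicing Assimilation: [bowazfvi] → [bowasvvi]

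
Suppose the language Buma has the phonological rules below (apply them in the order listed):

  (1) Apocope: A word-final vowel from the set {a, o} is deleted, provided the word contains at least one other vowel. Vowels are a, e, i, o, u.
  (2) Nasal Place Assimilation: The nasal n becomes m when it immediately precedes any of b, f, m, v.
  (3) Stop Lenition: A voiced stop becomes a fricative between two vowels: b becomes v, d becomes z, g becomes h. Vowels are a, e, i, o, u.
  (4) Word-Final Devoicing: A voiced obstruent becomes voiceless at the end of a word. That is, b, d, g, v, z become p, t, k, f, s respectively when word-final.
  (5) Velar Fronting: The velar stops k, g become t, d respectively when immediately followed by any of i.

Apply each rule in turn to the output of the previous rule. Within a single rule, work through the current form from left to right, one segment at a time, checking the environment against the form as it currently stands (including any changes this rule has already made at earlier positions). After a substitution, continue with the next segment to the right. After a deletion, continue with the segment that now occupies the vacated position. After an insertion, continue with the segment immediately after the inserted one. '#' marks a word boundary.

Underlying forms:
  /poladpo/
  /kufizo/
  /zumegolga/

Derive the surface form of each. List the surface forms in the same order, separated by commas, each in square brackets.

[poladp], [kufis], [zumeholk]

/poladpo/:
  (1) Apocope: [poladpo] → [poladp]
  (2) Nasal Place Assimilation: no change — [poladp]
  (3) Stop Lenition: no change — [poladp]
  (4) Word-Final Devoicing: no change — [poladp]
  (5) Velar Fronting: no change — [poladp]
/kufizo/:
  (1) Apocope: [kufizo] → [kufiz]
  (2) Nasal Place Assimilation: no change — [kufiz]
  (3) Stop Lenition: no change — [kufiz]
  (4) Word-Final Devoicing: [kufiz] → [kufis]
  (5) Velar Fronting: no change — [kufis]
/zumegolga/:
  (1) Apocope: [zumegolga] → [zumegolg]
  (2) Nasal Place Assimilation: no change — [zumegolg]
  (3) Stop Lenition: [zumegolg] → [zumeholg]
  (4) Word-Final Devoicing: [zumeholg] → [zumeholk]
  (5) Velar Fronting: no change — [zumeholk]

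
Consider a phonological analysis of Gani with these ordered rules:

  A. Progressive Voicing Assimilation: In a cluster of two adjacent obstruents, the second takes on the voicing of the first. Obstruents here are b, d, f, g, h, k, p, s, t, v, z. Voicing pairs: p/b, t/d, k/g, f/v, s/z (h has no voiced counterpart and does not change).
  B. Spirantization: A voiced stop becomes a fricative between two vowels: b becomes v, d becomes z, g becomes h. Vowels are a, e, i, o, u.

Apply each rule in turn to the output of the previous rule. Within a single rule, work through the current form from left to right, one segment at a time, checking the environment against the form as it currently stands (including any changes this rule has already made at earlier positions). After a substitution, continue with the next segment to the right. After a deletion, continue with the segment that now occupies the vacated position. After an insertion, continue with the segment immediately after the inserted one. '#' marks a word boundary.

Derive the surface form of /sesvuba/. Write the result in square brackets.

[sesfuva]

A Progressive Voicing Assimilation: [sesvuba] → [sesfuba]
B Spirantization: [sesfuba] → [sesfuva]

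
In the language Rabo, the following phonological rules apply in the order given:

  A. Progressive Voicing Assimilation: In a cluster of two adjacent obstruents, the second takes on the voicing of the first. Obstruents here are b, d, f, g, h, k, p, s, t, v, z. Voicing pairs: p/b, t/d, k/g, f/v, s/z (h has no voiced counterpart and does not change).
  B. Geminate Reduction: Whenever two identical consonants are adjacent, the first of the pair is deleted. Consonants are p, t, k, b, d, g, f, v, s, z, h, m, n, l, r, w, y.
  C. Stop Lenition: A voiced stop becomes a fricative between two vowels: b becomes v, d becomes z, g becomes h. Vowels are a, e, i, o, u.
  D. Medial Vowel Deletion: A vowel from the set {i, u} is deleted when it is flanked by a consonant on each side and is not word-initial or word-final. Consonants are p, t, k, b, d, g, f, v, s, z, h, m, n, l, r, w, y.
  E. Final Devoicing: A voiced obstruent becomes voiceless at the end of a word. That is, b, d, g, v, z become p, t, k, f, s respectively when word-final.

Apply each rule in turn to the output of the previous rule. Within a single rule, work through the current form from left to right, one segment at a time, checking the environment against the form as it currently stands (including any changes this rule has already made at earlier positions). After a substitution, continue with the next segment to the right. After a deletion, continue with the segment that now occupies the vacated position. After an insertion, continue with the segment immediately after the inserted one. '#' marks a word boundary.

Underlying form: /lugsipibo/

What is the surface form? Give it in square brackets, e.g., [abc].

[lgzpvo]

A Progressive Voicing Assimilation: [lugsipibo] → [lugzipibo]
B Geminate Reduction: no change — [lugzipibo]
C Stop Lenition: [lugzipibo] → [lugzipivo]
D Medial Vowel Deletion: [lugzipivo] → [lgzpvo]
E Final Devoicing: no change — [lgzpvo]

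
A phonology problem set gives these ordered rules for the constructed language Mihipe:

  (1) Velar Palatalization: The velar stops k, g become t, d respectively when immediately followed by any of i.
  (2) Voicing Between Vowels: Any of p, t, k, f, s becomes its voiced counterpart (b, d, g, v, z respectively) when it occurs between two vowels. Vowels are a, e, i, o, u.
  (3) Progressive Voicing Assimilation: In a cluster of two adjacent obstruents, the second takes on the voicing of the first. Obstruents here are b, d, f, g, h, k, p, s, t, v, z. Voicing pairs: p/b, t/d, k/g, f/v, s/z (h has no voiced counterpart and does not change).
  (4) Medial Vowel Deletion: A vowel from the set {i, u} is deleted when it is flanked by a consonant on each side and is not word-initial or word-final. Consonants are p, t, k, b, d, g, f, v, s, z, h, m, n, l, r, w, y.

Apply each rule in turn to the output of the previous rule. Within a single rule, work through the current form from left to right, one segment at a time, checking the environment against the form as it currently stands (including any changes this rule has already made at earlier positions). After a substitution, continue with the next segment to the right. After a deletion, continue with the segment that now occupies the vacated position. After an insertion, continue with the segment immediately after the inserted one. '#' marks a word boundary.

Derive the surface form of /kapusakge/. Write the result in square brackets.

[kabzakke]

(1) Velar Palatalization: no change — [kapusakge]
(2) Voicing Between Vowels: [kapusakge] → [kabuzakge]
(3) Progressive Voicing Assimilation: [kabuzakge] → [kabuzakke]
(4) Medial Vowel Deletion: [kabuzakke] → [kabzakke]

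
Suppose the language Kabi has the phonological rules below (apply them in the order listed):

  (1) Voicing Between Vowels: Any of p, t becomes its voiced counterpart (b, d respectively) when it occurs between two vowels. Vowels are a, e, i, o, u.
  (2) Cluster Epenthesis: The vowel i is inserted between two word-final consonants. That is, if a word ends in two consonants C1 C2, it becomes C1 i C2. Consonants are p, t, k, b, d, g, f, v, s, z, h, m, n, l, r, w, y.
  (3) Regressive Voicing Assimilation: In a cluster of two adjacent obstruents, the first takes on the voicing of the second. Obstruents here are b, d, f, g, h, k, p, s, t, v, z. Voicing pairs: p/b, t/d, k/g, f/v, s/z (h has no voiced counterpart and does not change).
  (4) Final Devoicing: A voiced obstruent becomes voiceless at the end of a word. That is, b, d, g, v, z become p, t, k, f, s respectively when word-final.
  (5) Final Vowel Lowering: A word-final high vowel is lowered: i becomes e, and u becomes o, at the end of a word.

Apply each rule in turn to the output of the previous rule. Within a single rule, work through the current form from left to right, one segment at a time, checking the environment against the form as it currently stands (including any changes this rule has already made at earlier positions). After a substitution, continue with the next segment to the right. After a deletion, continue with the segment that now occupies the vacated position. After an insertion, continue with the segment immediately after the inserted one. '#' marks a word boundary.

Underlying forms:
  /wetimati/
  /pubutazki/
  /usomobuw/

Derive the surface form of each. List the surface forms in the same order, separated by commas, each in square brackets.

[wedimade], [pubudaske], [usomobuw]

/wetimati/:
  (1) Voicing Between Vowels: [wetimati] → [wedimadi]
  (2) Cluster Epenthesis: no change — [wedimadi]
  (3) Regressive Voicing Assimilation: no change — [wedimadi]
  (4) Final Devoicing: no change — [wedimadi]
  (5) Final Vowel Lowering: [wedimadi] → [wedimade]
/pubutazki/:
  (1) Voicing Between Vowels: [pubutazki] → [pubudazki]
  (2) Cluster Epenthesis: no change — [pubudazki]
  (3) Regressive Voicing Assimilation: [pubudazki] → [pubudaski]
  (4) Final Devoicing: no change — [pubudaski]
  (5) Final Vowel Lowering: [pubudaski] → [pubudaske]
/usomobuw/:
  (1) Voicing Between Vowels: no change — [usomobuw]
  (2) Cluster Epenthesis: no change — [usomobuw]
  (3) Regressive Voicing Assimilation: no change — [usomobuw]
  (4) Final Devoicing: no change — [usomobuw]
  (5) Final Vowel Lowering: no change — [usomobuw]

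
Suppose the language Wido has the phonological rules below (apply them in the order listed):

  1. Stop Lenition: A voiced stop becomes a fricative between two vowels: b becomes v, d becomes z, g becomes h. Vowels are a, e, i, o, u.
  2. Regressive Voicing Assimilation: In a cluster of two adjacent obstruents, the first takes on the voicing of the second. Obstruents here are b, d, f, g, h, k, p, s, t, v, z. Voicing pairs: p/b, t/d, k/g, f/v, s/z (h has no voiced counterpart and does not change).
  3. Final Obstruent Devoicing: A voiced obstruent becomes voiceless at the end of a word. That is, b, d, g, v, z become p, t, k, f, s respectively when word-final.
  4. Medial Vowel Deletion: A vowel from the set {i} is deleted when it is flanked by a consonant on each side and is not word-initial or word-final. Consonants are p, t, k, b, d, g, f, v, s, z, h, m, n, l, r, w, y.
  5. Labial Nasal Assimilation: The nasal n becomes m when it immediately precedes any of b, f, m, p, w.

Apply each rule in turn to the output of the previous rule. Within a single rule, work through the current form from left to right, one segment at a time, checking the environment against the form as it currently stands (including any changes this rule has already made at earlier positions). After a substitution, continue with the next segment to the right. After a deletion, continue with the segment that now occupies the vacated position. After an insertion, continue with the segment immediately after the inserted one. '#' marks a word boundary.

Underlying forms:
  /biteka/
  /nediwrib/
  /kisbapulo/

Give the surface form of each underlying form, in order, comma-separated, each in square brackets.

[bteka], [nezwrp], [kzbapulo]

/biteka/:
  1 Stop Lenition: no change — [biteka]
  2 Regressive Voicing Assimilation: no change — [biteka]
  3 Final Obstruent Devoicing: no change — [biteka]
  4 Medial Vowel Deletion: [biteka] → [bteka]
  5 Labial Nasal Assimilation: no change — [bteka]
/nediwrib/:
  1 Stop Lenition: [nediwrib] → [neziwrib]
  2 Regressive Voicing Assimilation: no change — [neziwrib]
  3 Final Obstruent Devoicing: [neziwrib] → [neziwrip]
  4 Medial Vowel Deletion: [neziwrip] → [nezwrp]
  5 Labial Nasal Assimilation: no change — [nezwrp]
/kisbapulo/:
  1 Stop Lenition: no change — [kisbapulo]
  2 Regressive Voicing Assimilation: [kisbapulo] → [kizbapulo]
  3 Final Obstruent Devoicing: no change — [kizbapulo]
  4 Medial Vowel Deletion: [kizbapulo] → [kzbapulo]
  5 Labial Nasal Assimilation: no change — [kzbapulo]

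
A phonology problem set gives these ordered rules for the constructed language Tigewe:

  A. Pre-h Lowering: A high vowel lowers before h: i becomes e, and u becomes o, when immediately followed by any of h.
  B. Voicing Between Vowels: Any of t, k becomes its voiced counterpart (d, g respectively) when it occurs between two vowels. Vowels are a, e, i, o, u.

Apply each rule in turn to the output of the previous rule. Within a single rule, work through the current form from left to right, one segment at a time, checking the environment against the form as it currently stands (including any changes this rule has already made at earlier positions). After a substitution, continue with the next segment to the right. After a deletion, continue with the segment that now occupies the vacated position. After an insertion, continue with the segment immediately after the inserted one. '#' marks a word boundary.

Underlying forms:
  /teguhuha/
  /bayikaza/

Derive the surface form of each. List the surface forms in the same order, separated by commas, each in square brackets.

/teguhuha/:
  A Pre-h Lowering: [teguhuha] → [tegohoha]
  B Voicing Between Vowels: no change — [tegohoha]
/bayikaza/:
  A Pre-h Lowering: no change — [bayikaza]
  B Voicing Between Vowels: [bayikaza] → [bayigaza]

[tegohoha], [bayigaza]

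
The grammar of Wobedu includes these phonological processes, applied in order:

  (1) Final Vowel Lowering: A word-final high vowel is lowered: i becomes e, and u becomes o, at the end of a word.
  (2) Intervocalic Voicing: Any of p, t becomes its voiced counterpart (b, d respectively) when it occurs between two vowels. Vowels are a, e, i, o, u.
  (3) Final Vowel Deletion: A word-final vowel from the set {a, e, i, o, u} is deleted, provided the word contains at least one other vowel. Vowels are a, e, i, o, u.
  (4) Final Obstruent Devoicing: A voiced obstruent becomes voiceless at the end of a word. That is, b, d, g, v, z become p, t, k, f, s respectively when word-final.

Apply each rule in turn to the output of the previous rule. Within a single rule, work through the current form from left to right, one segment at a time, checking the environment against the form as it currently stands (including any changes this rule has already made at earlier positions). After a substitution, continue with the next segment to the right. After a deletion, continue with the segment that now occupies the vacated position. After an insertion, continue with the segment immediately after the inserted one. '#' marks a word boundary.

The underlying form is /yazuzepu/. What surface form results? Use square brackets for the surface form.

(1) Final Vowel Lowering: [yazuzepu] → [yazuzepo]
(2) Intervocalic Voicing: [yazuzepo] → [yazuzebo]
(3) Final Vowel Deletion: [yazuzebo] → [yazuzeb]
(4) Final Obstruent Devoicing: [yazuzeb] → [yazuzep]

[yazuzep]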